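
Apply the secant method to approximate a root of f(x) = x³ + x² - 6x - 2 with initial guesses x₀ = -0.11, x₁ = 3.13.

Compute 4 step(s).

f(x) = x³ + x² - 6x - 2
x₀ = -0.11, x₁ = 3.13

Secant formula: x_{n+1} = x_n - f(x_n)(x_n - x_{n-1})/(f(x_n) - f(x_{n-1}))

Iteration 1:
  f(-0.110000) = -1.329231
  f(3.130000) = 19.681197
  x_2 = 3.130000 - 19.681197×(3.130000 - (-0.110000))/(19.681197 - (-1.329231))
       = 0.094980
Iteration 2:
  f(3.130000) = 19.681197
  f(0.094980) = -2.559999
  x_3 = 0.094980 - (-2.559999)×(0.094980 - 3.130000)/(-2.559999 - 19.681197)
       = 0.444316
Iteration 3:
  f(0.094980) = -2.559999
  f(0.444316) = -4.380762
  x_4 = 0.444316 - (-4.380762)×(0.444316 - 0.094980)/(-4.380762 - (-2.559999))
       = -0.396188
Iteration 4:
  f(0.444316) = -4.380762
  f(-0.396188) = 0.471907
  x_5 = -0.396188 - 0.471907×(-0.396188 - 0.444316)/(0.471907 - (-4.380762))
       = -0.314452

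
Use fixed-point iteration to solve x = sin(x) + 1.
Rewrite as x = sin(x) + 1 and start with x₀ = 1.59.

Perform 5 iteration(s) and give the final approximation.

Equation: x = sin(x) + 1
Fixed-point form: x = sin(x) + 1
x₀ = 1.59

x_1 = g(1.590000) = 1.999816
x_2 = g(1.999816) = 1.909374
x_3 = g(1.909374) = 1.943228
x_4 = g(1.943228) = 1.931445
x_5 = g(1.931445) = 1.935668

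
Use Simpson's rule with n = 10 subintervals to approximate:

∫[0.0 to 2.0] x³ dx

f(x) = x³
a = 0.0, b = 2.0, n = 10
h = (b - a)/n = 0.200000

Simpson's rule: (h/3)[f(x₀) + 4f(x₁) + 2f(x₂) + ... + f(xₙ)]

x_0 = 0.0000, f(x_0) = 0.000000, coefficient = 1
x_1 = 0.2000, f(x_1) = 0.008000, coefficient = 4
x_2 = 0.4000, f(x_2) = 0.064000, coefficient = 2
x_3 = 0.6000, f(x_3) = 0.216000, coefficient = 4
x_4 = 0.8000, f(x_4) = 0.512000, coefficient = 2
x_5 = 1.0000, f(x_5) = 1.000000, coefficient = 4
x_6 = 1.2000, f(x_6) = 1.728000, coefficient = 2
x_7 = 1.4000, f(x_7) = 2.744000, coefficient = 4
x_8 = 1.6000, f(x_8) = 4.096000, coefficient = 2
x_9 = 1.8000, f(x_9) = 5.832000, coefficient = 4
x_10 = 2.0000, f(x_10) = 8.000000, coefficient = 1

I ≈ (0.200000/3) × 60.000000 = 4.000000
Exact value: 4.000000
Error: 0.000000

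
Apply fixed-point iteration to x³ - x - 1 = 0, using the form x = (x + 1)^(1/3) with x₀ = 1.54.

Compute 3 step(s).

Equation: x³ - x - 1 = 0
Fixed-point form: x = (x + 1)^(1/3)
x₀ = 1.54

x_1 = g(1.540000) = 1.364409
x_2 = g(1.364409) = 1.332215
x_3 = g(1.332215) = 1.326140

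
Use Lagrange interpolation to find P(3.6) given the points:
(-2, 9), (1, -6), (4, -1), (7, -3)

Lagrange interpolation formula:
P(x) = Σ yᵢ × Lᵢ(x)
where Lᵢ(x) = Π_{j≠i} (x - xⱼ)/(xᵢ - xⱼ)

L_0(3.6) = (3.6 - 1)/(-2 - 1) × (3.6 - 4)/(-2 - 4) × (3.6 - 7)/(-2 - 7) = -0.021827
L_1(3.6) = (3.6 - (-2))/(1 - (-2)) × (3.6 - 4)/(1 - 4) × (3.6 - 7)/(1 - 7) = 0.141037
L_2(3.6) = (3.6 - (-2))/(4 - (-2)) × (3.6 - 1)/(4 - 1) × (3.6 - 7)/(4 - 7) = 0.916741
L_3(3.6) = (3.6 - (-2))/(7 - (-2)) × (3.6 - 1)/(7 - 1) × (3.6 - 4)/(7 - 4) = -0.035951

P(3.6) = 9×L_0(3.6) + (-6)×L_1(3.6) + (-1)×L_2(3.6) + (-3)×L_3(3.6)
P(3.6) = -1.851556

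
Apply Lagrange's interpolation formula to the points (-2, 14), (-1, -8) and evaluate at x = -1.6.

Lagrange interpolation formula:
P(x) = Σ yᵢ × Lᵢ(x)
where Lᵢ(x) = Π_{j≠i} (x - xⱼ)/(xᵢ - xⱼ)

L_0(-1.6) = (-1.6 - (-1))/(-2 - (-1)) = 0.600000
L_1(-1.6) = (-1.6 - (-2))/(-1 - (-2)) = 0.400000

P(-1.6) = 14×L_0(-1.6) + (-8)×L_1(-1.6)
P(-1.6) = 5.200000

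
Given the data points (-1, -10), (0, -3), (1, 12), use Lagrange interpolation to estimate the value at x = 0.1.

Lagrange interpolation formula:
P(x) = Σ yᵢ × Lᵢ(x)
where Lᵢ(x) = Π_{j≠i} (x - xⱼ)/(xᵢ - xⱼ)

L_0(0.1) = (0.1 - 0)/(-1 - 0) × (0.1 - 1)/(-1 - 1) = -0.045000
L_1(0.1) = (0.1 - (-1))/(0 - (-1)) × (0.1 - 1)/(0 - 1) = 0.990000
L_2(0.1) = (0.1 - (-1))/(1 - (-1)) × (0.1 - 0)/(1 - 0) = 0.055000

P(0.1) = (-10)×L_0(0.1) + (-3)×L_1(0.1) + 12×L_2(0.1)
P(0.1) = -1.860000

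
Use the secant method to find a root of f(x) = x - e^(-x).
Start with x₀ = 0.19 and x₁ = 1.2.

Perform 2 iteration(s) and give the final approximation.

f(x) = x - e^(-x)
x₀ = 0.19, x₁ = 1.2

Secant formula: x_{n+1} = x_n - f(x_n)(x_n - x_{n-1})/(f(x_n) - f(x_{n-1}))

Iteration 1:
  f(0.190000) = -0.636959
  f(1.200000) = 0.898806
  x_2 = 1.200000 - 0.898806×(1.200000 - 0.190000)/(0.898806 - (-0.636959))
       = 0.608898
Iteration 2:
  f(1.200000) = 0.898806
  f(0.608898) = 0.064948
  x_3 = 0.608898 - 0.064948×(0.608898 - 1.200000)/(0.064948 - 0.898806)
       = 0.562858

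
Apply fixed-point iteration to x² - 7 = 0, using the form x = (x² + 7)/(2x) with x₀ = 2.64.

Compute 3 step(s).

Equation: x² - 7 = 0
Fixed-point form: x = (x² + 7)/(2x)
x₀ = 2.64

x_1 = g(2.640000) = 2.645758
x_2 = g(2.645758) = 2.645751
x_3 = g(2.645751) = 2.645751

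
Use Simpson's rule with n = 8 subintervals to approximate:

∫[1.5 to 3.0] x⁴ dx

f(x) = x⁴
a = 1.5, b = 3.0, n = 8
h = (b - a)/n = 0.187500

Simpson's rule: (h/3)[f(x₀) + 4f(x₁) + 2f(x₂) + ... + f(xₙ)]

x_0 = 1.5000, f(x_0) = 5.062500, coefficient = 1
x_1 = 1.6875, f(x_1) = 8.109146, coefficient = 4
x_2 = 1.8750, f(x_2) = 12.359619, coefficient = 2
x_3 = 2.0625, f(x_3) = 18.095718, coefficient = 4
x_4 = 2.2500, f(x_4) = 25.628906, coefficient = 2
x_5 = 2.4375, f(x_5) = 35.300308, coefficient = 4
x_6 = 2.6250, f(x_6) = 47.480713, coefficient = 2
x_7 = 2.8125, f(x_7) = 62.570572, coefficient = 4
x_8 = 3.0000, f(x_8) = 81.000000, coefficient = 1

I ≈ (0.187500/3) × 753.303955 = 47.081497
Exact value: 47.081250
Error: 0.000247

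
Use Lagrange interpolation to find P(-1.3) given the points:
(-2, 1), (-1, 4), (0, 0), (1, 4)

Lagrange interpolation formula:
P(x) = Σ yᵢ × Lᵢ(x)
where Lᵢ(x) = Π_{j≠i} (x - xⱼ)/(xᵢ - xⱼ)

L_0(-1.3) = (-1.3 - (-1))/(-2 - (-1)) × (-1.3 - 0)/(-2 - 0) × (-1.3 - 1)/(-2 - 1) = 0.149500
L_1(-1.3) = (-1.3 - (-2))/(-1 - (-2)) × (-1.3 - 0)/(-1 - 0) × (-1.3 - 1)/(-1 - 1) = 1.046500
L_2(-1.3) = (-1.3 - (-2))/(0 - (-2)) × (-1.3 - (-1))/(0 - (-1)) × (-1.3 - 1)/(0 - 1) = -0.241500
L_3(-1.3) = (-1.3 - (-2))/(1 - (-2)) × (-1.3 - (-1))/(1 - (-1)) × (-1.3 - 0)/(1 - 0) = 0.045500

P(-1.3) = 1×L_0(-1.3) + 4×L_1(-1.3) + 0×L_2(-1.3) + 4×L_3(-1.3)
P(-1.3) = 4.517500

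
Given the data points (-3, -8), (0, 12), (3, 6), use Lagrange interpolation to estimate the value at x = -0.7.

Lagrange interpolation formula:
P(x) = Σ yᵢ × Lᵢ(x)
where Lᵢ(x) = Π_{j≠i} (x - xⱼ)/(xᵢ - xⱼ)

L_0(-0.7) = (-0.7 - 0)/(-3 - 0) × (-0.7 - 3)/(-3 - 3) = 0.143889
L_1(-0.7) = (-0.7 - (-3))/(0 - (-3)) × (-0.7 - 3)/(0 - 3) = 0.945556
L_2(-0.7) = (-0.7 - (-3))/(3 - (-3)) × (-0.7 - 0)/(3 - 0) = -0.089444

P(-0.7) = (-8)×L_0(-0.7) + 12×L_1(-0.7) + 6×L_2(-0.7)
P(-0.7) = 9.658889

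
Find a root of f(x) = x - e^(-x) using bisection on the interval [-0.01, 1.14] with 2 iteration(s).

f(x) = x - e^(-x)
Initial interval: [-0.01, 1.14]

Iteration 1:
  c_1 = (-0.010000 + 1.140000)/2 = 0.565000
  f(c_1) = f(0.565000) = -0.003360
  f(a) × f(c) ≥ 0, new interval: [0.565000, 1.140000]
Iteration 2:
  c_2 = (0.565000 + 1.140000)/2 = 0.852500
  f(c_2) = f(0.852500) = 0.426152
  f(a) × f(c) < 0, new interval: [0.565000, 0.852500]

After 2 iteration(s), the approximation is c_2 = 0.852500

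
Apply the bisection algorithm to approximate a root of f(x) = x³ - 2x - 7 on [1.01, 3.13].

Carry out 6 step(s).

f(x) = x³ - 2x - 7
Initial interval: [1.01, 3.13]

Iteration 1:
  c_1 = (1.010000 + 3.130000)/2 = 2.070000
  f(c_1) = f(2.070000) = -2.270257
  f(a) × f(c) ≥ 0, new interval: [2.070000, 3.130000]
Iteration 2:
  c_2 = (2.070000 + 3.130000)/2 = 2.600000
  f(c_2) = f(2.600000) = 5.376000
  f(a) × f(c) < 0, new interval: [2.070000, 2.600000]
Iteration 3:
  c_3 = (2.070000 + 2.600000)/2 = 2.335000
  f(c_3) = f(2.335000) = 1.060945
  f(a) × f(c) < 0, new interval: [2.070000, 2.335000]
Iteration 4:
  c_4 = (2.070000 + 2.335000)/2 = 2.202500
  f(c_4) = f(2.202500) = -0.720659
  f(a) × f(c) ≥ 0, new interval: [2.202500, 2.335000]
Iteration 5:
  c_5 = (2.202500 + 2.335000)/2 = 2.268750
  f(c_5) = f(2.268750) = 0.140270
  f(a) × f(c) < 0, new interval: [2.202500, 2.268750]
Iteration 6:
  c_6 = (2.202500 + 2.268750)/2 = 2.235625
  f(c_6) = f(2.235625) = -0.297553
  f(a) × f(c) ≥ 0, new interval: [2.235625, 2.268750]

After 6 iteration(s), the approximation is c_6 = 2.235625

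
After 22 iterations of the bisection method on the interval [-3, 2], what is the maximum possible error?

Bisection error bound: |error| ≤ (b-a)/2^n
|error| ≤ (2 - (-3))/2^22 = 5/2^22
|error| ≤ 0.0000011921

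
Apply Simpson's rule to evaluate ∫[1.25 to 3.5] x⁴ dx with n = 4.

f(x) = x⁴
a = 1.25, b = 3.5, n = 4
h = (b - a)/n = 0.562500

Simpson's rule: (h/3)[f(x₀) + 4f(x₁) + 2f(x₂) + ... + f(xₙ)]

x_0 = 1.2500, f(x_0) = 2.441406, coefficient = 1
x_1 = 1.8125, f(x_1) = 10.792252, coefficient = 4
x_2 = 2.3750, f(x_2) = 31.816650, coefficient = 2
x_3 = 2.9375, f(x_3) = 74.458023, coefficient = 4
x_4 = 3.5000, f(x_4) = 150.062500, coefficient = 1

I ≈ (0.562500/3) × 557.138306 = 104.463432
Exact value: 104.433398
Error: 0.030034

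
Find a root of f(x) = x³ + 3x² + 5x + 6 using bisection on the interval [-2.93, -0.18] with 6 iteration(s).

f(x) = x³ + 3x² + 5x + 6
Initial interval: [-2.93, -0.18]

Iteration 1:
  c_1 = (-2.930000 + (-0.180000))/2 = -1.555000
  f(c_1) = f(-1.555000) = 1.719046
  f(a) × f(c) < 0, new interval: [-2.930000, -1.555000]
Iteration 2:
  c_2 = (-2.930000 + (-1.555000))/2 = -2.242500
  f(c_2) = f(-2.242500) = -1.403179
  f(a) × f(c) ≥ 0, new interval: [-2.242500, -1.555000]
Iteration 3:
  c_3 = (-2.242500 + (-1.555000))/2 = -1.898750
  f(c_3) = f(-1.898750) = 0.476533
  f(a) × f(c) < 0, new interval: [-2.242500, -1.898750]
Iteration 4:
  c_4 = (-2.242500 + (-1.898750))/2 = -2.070625
  f(c_4) = f(-2.070625) = -0.368441
  f(a) × f(c) ≥ 0, new interval: [-2.070625, -1.898750]
Iteration 5:
  c_5 = (-2.070625 + (-1.898750))/2 = -1.984688
  f(c_5) = f(-1.984688) = 0.075863
  f(a) × f(c) < 0, new interval: [-2.070625, -1.984688]
Iteration 6:
  c_6 = (-2.070625 + (-1.984688))/2 = -2.027656
  f(c_6) = f(-2.027656) = -0.140597
  f(a) × f(c) ≥ 0, new interval: [-2.027656, -1.984688]

After 6 iteration(s), the approximation is c_6 = -2.027656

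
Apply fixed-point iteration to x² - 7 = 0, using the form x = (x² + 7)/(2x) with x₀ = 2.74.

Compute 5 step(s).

Equation: x² - 7 = 0
Fixed-point form: x = (x² + 7)/(2x)
x₀ = 2.74

x_1 = g(2.740000) = 2.647372
x_2 = g(2.647372) = 2.645752
x_3 = g(2.645752) = 2.645751
x_4 = g(2.645751) = 2.645751
x_5 = g(2.645751) = 2.645751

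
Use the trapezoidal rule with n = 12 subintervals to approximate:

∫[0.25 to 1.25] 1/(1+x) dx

f(x) = 1/(1+x)
a = 0.25, b = 1.25, n = 12
h = (b - a)/n = 0.083333

Trapezoidal rule: (h/2)[f(x₀) + 2f(x₁) + 2f(x₂) + ... + f(xₙ)]

x_0 = 0.2500, f(x_0) = 0.800000, coefficient = 1
x_1 = 0.3333, f(x_1) = 0.750000, coefficient = 2
x_2 = 0.4167, f(x_2) = 0.705882, coefficient = 2
x_3 = 0.5000, f(x_3) = 0.666667, coefficient = 2
x_4 = 0.5833, f(x_4) = 0.631579, coefficient = 2
x_5 = 0.6667, f(x_5) = 0.600000, coefficient = 2
x_6 = 0.7500, f(x_6) = 0.571429, coefficient = 2
x_7 = 0.8333, f(x_7) = 0.545455, coefficient = 2
x_8 = 0.9167, f(x_8) = 0.521739, coefficient = 2
x_9 = 1.0000, f(x_9) = 0.500000, coefficient = 2
x_10 = 1.0833, f(x_10) = 0.480000, coefficient = 2
x_11 = 1.1667, f(x_11) = 0.461538, coefficient = 2
x_12 = 1.2500, f(x_12) = 0.444444, coefficient = 1

I ≈ (0.083333/2) × 14.113022 = 0.588043
Exact value: 0.587787
Error: 0.000256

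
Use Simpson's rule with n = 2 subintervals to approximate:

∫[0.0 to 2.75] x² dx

f(x) = x²
a = 0.0, b = 2.75, n = 2
h = (b - a)/n = 1.375000

Simpson's rule: (h/3)[f(x₀) + 4f(x₁) + 2f(x₂) + ... + f(xₙ)]

x_0 = 0.0000, f(x_0) = 0.000000, coefficient = 1
x_1 = 1.3750, f(x_1) = 1.890625, coefficient = 4
x_2 = 2.7500, f(x_2) = 7.562500, coefficient = 1

I ≈ (1.375000/3) × 15.125000 = 6.932292
Exact value: 6.932292
Error: 0.000000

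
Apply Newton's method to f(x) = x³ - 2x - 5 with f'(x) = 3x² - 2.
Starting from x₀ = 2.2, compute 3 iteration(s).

f(x) = x³ - 2x - 5
f'(x) = 3x² - 2
x₀ = 2.2

Newton-Raphson formula: x_{n+1} = x_n - f(x_n)/f'(x_n)

Iteration 1:
  f(2.200000) = 1.248000
  f'(2.200000) = 12.520000
  x_1 = 2.200000 - 1.248000/12.520000 = 2.100319
Iteration 2:
  f(2.100319) = 0.064589
  f'(2.100319) = 11.234026
  x_2 = 2.100319 - 0.064589/11.234026 = 2.094570
Iteration 3:
  f(2.094570) = 0.000208
  f'(2.094570) = 11.161672
  x_3 = 2.094570 - 0.000208/11.161672 = 2.094551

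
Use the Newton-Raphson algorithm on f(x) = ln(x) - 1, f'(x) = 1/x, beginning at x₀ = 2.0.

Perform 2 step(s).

f(x) = ln(x) - 1
f'(x) = 1/x
x₀ = 2.0

Newton-Raphson formula: x_{n+1} = x_n - f(x_n)/f'(x_n)

Iteration 1:
  f(2.000000) = -0.306853
  f'(2.000000) = 0.500000
  x_1 = 2.000000 - (-0.306853)/0.500000 = 2.613706
Iteration 2:
  f(2.613706) = -0.039231
  f'(2.613706) = 0.382599
  x_2 = 2.613706 - (-0.039231)/0.382599 = 2.716244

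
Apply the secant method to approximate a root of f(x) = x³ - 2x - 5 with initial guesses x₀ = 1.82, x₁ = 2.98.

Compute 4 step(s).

f(x) = x³ - 2x - 5
x₀ = 1.82, x₁ = 2.98

Secant formula: x_{n+1} = x_n - f(x_n)(x_n - x_{n-1})/(f(x_n) - f(x_{n-1}))

Iteration 1:
  f(1.820000) = -2.611432
  f(2.980000) = 15.503592
  x_2 = 2.980000 - 15.503592×(2.980000 - 1.820000)/(15.503592 - (-2.611432))
       = 1.987224
Iteration 2:
  f(2.980000) = 15.503592
  f(1.987224) = -1.126786
  x_3 = 1.987224 - (-1.126786)×(1.987224 - 2.980000)/(-1.126786 - 15.503592)
       = 2.054489
Iteration 3:
  f(1.987224) = -1.126786
  f(2.054489) = -0.437135
  x_4 = 2.054489 - (-0.437135)×(2.054489 - 1.987224)/(-0.437135 - (-1.126786))
       = 2.097125
Iteration 4:
  f(2.054489) = -0.437135
  f(2.097125) = 0.028765
  x_5 = 2.097125 - 0.028765×(2.097125 - 2.054489)/(0.028765 - (-0.437135))
       = 2.094493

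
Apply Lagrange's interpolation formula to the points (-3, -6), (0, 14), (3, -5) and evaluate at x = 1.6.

Lagrange interpolation formula:
P(x) = Σ yᵢ × Lᵢ(x)
where Lᵢ(x) = Π_{j≠i} (x - xⱼ)/(xᵢ - xⱼ)

L_0(1.6) = (1.6 - 0)/(-3 - 0) × (1.6 - 3)/(-3 - 3) = -0.124444
L_1(1.6) = (1.6 - (-3))/(0 - (-3)) × (1.6 - 3)/(0 - 3) = 0.715556
L_2(1.6) = (1.6 - (-3))/(3 - (-3)) × (1.6 - 0)/(3 - 0) = 0.408889

P(1.6) = (-6)×L_0(1.6) + 14×L_1(1.6) + (-5)×L_2(1.6)
P(1.6) = 8.720000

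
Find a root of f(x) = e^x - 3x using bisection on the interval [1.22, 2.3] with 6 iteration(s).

f(x) = e^x - 3x
Initial interval: [1.22, 2.3]

Iteration 1:
  c_1 = (1.220000 + 2.300000)/2 = 1.760000
  f(c_1) = f(1.760000) = 0.532437
  f(a) × f(c) < 0, new interval: [1.220000, 1.760000]
Iteration 2:
  c_2 = (1.220000 + 1.760000)/2 = 1.490000
  f(c_2) = f(1.490000) = -0.032904
  f(a) × f(c) ≥ 0, new interval: [1.490000, 1.760000]
Iteration 3:
  c_3 = (1.490000 + 1.760000)/2 = 1.625000
  f(c_3) = f(1.625000) = 0.203419
  f(a) × f(c) < 0, new interval: [1.490000, 1.625000]
Iteration 4:
  c_4 = (1.490000 + 1.625000)/2 = 1.557500
  f(c_4) = f(1.557500) = 0.074439
  f(a) × f(c) < 0, new interval: [1.490000, 1.557500]
Iteration 5:
  c_5 = (1.490000 + 1.557500)/2 = 1.523750
  f(c_5) = f(1.523750) = 0.018153
  f(a) × f(c) < 0, new interval: [1.490000, 1.523750]
Iteration 6:
  c_6 = (1.490000 + 1.523750)/2 = 1.506875
  f(c_6) = f(1.506875) = -0.008018
  f(a) × f(c) ≥ 0, new interval: [1.506875, 1.523750]

After 6 iteration(s), the approximation is c_6 = 1.506875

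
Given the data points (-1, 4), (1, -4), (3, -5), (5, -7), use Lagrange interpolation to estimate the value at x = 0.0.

Lagrange interpolation formula:
P(x) = Σ yᵢ × Lᵢ(x)
where Lᵢ(x) = Π_{j≠i} (x - xⱼ)/(xᵢ - xⱼ)

L_0(0.0) = (0.0 - 1)/(-1 - 1) × (0.0 - 3)/(-1 - 3) × (0.0 - 5)/(-1 - 5) = 0.312500
L_1(0.0) = (0.0 - (-1))/(1 - (-1)) × (0.0 - 3)/(1 - 3) × (0.0 - 5)/(1 - 5) = 0.937500
L_2(0.0) = (0.0 - (-1))/(3 - (-1)) × (0.0 - 1)/(3 - 1) × (0.0 - 5)/(3 - 5) = -0.312500
L_3(0.0) = (0.0 - (-1))/(5 - (-1)) × (0.0 - 1)/(5 - 1) × (0.0 - 3)/(5 - 3) = 0.062500

P(0.0) = 4×L_0(0.0) + (-4)×L_1(0.0) + (-5)×L_2(0.0) + (-7)×L_3(0.0)
P(0.0) = -1.375000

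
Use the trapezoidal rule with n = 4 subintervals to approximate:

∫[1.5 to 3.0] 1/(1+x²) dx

f(x) = 1/(1+x²)
a = 1.5, b = 3.0, n = 4
h = (b - a)/n = 0.375000

Trapezoidal rule: (h/2)[f(x₀) + 2f(x₁) + 2f(x₂) + ... + f(xₙ)]

x_0 = 1.5000, f(x_0) = 0.307692, coefficient = 1
x_1 = 1.8750, f(x_1) = 0.221453, coefficient = 2
x_2 = 2.2500, f(x_2) = 0.164948, coefficient = 2
x_3 = 2.6250, f(x_3) = 0.126733, coefficient = 2
x_4 = 3.0000, f(x_4) = 0.100000, coefficient = 1

I ≈ (0.375000/2) × 1.433961 = 0.268868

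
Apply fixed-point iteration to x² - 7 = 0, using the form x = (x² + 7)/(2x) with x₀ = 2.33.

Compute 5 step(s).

Equation: x² - 7 = 0
Fixed-point form: x = (x² + 7)/(2x)
x₀ = 2.33

x_1 = g(2.330000) = 2.667146
x_2 = g(2.667146) = 2.645837
x_3 = g(2.645837) = 2.645751
x_4 = g(2.645751) = 2.645751
x_5 = g(2.645751) = 2.645751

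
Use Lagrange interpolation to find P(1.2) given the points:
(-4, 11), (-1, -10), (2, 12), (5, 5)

Lagrange interpolation formula:
P(x) = Σ yᵢ × Lᵢ(x)
where Lᵢ(x) = Π_{j≠i} (x - xⱼ)/(xᵢ - xⱼ)

L_0(1.2) = (1.2 - (-1))/(-4 - (-1)) × (1.2 - 2)/(-4 - 2) × (1.2 - 5)/(-4 - 5) = -0.041284
L_1(1.2) = (1.2 - (-4))/(-1 - (-4)) × (1.2 - 2)/(-1 - 2) × (1.2 - 5)/(-1 - 5) = 0.292741
L_2(1.2) = (1.2 - (-4))/(2 - (-4)) × (1.2 - (-1))/(2 - (-1)) × (1.2 - 5)/(2 - 5) = 0.805037
L_3(1.2) = (1.2 - (-4))/(5 - (-4)) × (1.2 - (-1))/(5 - (-1)) × (1.2 - 2)/(5 - 2) = -0.056494

P(1.2) = 11×L_0(1.2) + (-10)×L_1(1.2) + 12×L_2(1.2) + 5×L_3(1.2)
P(1.2) = 5.996444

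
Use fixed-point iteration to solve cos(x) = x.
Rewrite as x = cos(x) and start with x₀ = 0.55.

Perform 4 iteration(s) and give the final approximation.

Equation: cos(x) = x
Fixed-point form: x = cos(x)
x₀ = 0.55

x_1 = g(0.550000) = 0.852525
x_2 = g(0.852525) = 0.658084
x_3 = g(0.658084) = 0.791165
x_4 = g(0.791165) = 0.703017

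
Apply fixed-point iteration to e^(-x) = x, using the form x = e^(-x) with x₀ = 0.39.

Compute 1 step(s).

Equation: e^(-x) = x
Fixed-point form: x = e^(-x)
x₀ = 0.39

x_1 = g(0.390000) = 0.677057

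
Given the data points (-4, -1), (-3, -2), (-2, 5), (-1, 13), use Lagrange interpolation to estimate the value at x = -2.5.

Lagrange interpolation formula:
P(x) = Σ yᵢ × Lᵢ(x)
where Lᵢ(x) = Π_{j≠i} (x - xⱼ)/(xᵢ - xⱼ)

L_0(-2.5) = (-2.5 - (-3))/(-4 - (-3)) × (-2.5 - (-2))/(-4 - (-2)) × (-2.5 - (-1))/(-4 - (-1)) = -0.062500
L_1(-2.5) = (-2.5 - (-4))/(-3 - (-4)) × (-2.5 - (-2))/(-3 - (-2)) × (-2.5 - (-1))/(-3 - (-1)) = 0.562500
L_2(-2.5) = (-2.5 - (-4))/(-2 - (-4)) × (-2.5 - (-3))/(-2 - (-3)) × (-2.5 - (-1))/(-2 - (-1)) = 0.562500
L_3(-2.5) = (-2.5 - (-4))/(-1 - (-4)) × (-2.5 - (-3))/(-1 - (-3)) × (-2.5 - (-2))/(-1 - (-2)) = -0.062500

P(-2.5) = (-1)×L_0(-2.5) + (-2)×L_1(-2.5) + 5×L_2(-2.5) + 13×L_3(-2.5)
P(-2.5) = 0.937500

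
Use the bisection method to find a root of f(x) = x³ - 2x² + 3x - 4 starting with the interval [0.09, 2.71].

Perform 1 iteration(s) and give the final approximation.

f(x) = x³ - 2x² + 3x - 4
Initial interval: [0.09, 2.71]

Iteration 1:
  c_1 = (0.090000 + 2.710000)/2 = 1.400000
  f(c_1) = f(1.400000) = -0.976000
  f(a) × f(c) ≥ 0, new interval: [1.400000, 2.710000]

After 1 iteration(s), the approximation is c_1 = 1.400000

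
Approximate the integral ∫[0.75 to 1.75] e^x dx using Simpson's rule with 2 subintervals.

f(x) = e^x
a = 0.75, b = 1.75, n = 2
h = (b - a)/n = 0.500000

Simpson's rule: (h/3)[f(x₀) + 4f(x₁) + 2f(x₂) + ... + f(xₙ)]

x_0 = 0.7500, f(x_0) = 2.117000, coefficient = 1
x_1 = 1.2500, f(x_1) = 3.490343, coefficient = 4
x_2 = 1.7500, f(x_2) = 5.754603, coefficient = 1

I ≈ (0.500000/3) × 21.832975 = 3.638829
Exact value: 3.637603
Error: 0.001226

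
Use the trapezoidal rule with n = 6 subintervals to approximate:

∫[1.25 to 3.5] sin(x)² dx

f(x) = sin(x)²
a = 1.25, b = 3.5, n = 6
h = (b - a)/n = 0.375000

Trapezoidal rule: (h/2)[f(x₀) + 2f(x₁) + 2f(x₂) + ... + f(xₙ)]

x_0 = 1.2500, f(x_0) = 0.900572, coefficient = 1
x_1 = 1.6250, f(x_1) = 0.997065, coefficient = 2
x_2 = 2.0000, f(x_2) = 0.826822, coefficient = 2
x_3 = 2.3750, f(x_3) = 0.481199, coefficient = 2
x_4 = 2.7500, f(x_4) = 0.145665, coefficient = 2
x_5 = 3.1250, f(x_5) = 0.000275, coefficient = 2
x_6 = 3.5000, f(x_6) = 0.123049, coefficient = 1

I ≈ (0.375000/2) × 5.925673 = 1.111064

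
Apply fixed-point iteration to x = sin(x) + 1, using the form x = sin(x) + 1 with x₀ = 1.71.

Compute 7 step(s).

Equation: x = sin(x) + 1
Fixed-point form: x = sin(x) + 1
x₀ = 1.71

x_1 = g(1.710000) = 1.990327
x_2 = g(1.990327) = 1.913280
x_3 = g(1.913280) = 1.941923
x_4 = g(1.941923) = 1.931919
x_5 = g(1.931919) = 1.935501
x_6 = g(1.935501) = 1.934229
x_7 = g(1.934229) = 1.934682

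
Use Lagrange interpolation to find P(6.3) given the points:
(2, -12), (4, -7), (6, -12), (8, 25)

Lagrange interpolation formula:
P(x) = Σ yᵢ × Lᵢ(x)
where Lᵢ(x) = Π_{j≠i} (x - xⱼ)/(xᵢ - xⱼ)

L_0(6.3) = (6.3 - 4)/(2 - 4) × (6.3 - 6)/(2 - 6) × (6.3 - 8)/(2 - 8) = 0.024437
L_1(6.3) = (6.3 - 2)/(4 - 2) × (6.3 - 6)/(4 - 6) × (6.3 - 8)/(4 - 8) = -0.137062
L_2(6.3) = (6.3 - 2)/(6 - 2) × (6.3 - 4)/(6 - 4) × (6.3 - 8)/(6 - 8) = 1.050812
L_3(6.3) = (6.3 - 2)/(8 - 2) × (6.3 - 4)/(8 - 4) × (6.3 - 6)/(8 - 6) = 0.061812

P(6.3) = (-12)×L_0(6.3) + (-7)×L_1(6.3) + (-12)×L_2(6.3) + 25×L_3(6.3)
P(6.3) = -10.398250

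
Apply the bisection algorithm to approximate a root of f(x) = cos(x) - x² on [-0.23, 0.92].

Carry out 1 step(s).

f(x) = cos(x) - x²
Initial interval: [-0.23, 0.92]

Iteration 1:
  c_1 = (-0.230000 + 0.920000)/2 = 0.345000
  f(c_1) = f(0.345000) = 0.822050
  f(a) × f(c) ≥ 0, new interval: [0.345000, 0.920000]

After 1 iteration(s), the approximation is c_1 = 0.345000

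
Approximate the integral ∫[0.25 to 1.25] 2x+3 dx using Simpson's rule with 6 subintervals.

f(x) = 2x+3
a = 0.25, b = 1.25, n = 6
h = (b - a)/n = 0.166667

Simpson's rule: (h/3)[f(x₀) + 4f(x₁) + 2f(x₂) + ... + f(xₙ)]

x_0 = 0.2500, f(x_0) = 3.500000, coefficient = 1
x_1 = 0.4167, f(x_1) = 3.833333, coefficient = 4
x_2 = 0.5833, f(x_2) = 4.166667, coefficient = 2
x_3 = 0.7500, f(x_3) = 4.500000, coefficient = 4
x_4 = 0.9167, f(x_4) = 4.833333, coefficient = 2
x_5 = 1.0833, f(x_5) = 5.166667, coefficient = 4
x_6 = 1.2500, f(x_6) = 5.500000, coefficient = 1

I ≈ (0.166667/3) × 81.000000 = 4.500000
Exact value: 4.500000
Error: 0.000000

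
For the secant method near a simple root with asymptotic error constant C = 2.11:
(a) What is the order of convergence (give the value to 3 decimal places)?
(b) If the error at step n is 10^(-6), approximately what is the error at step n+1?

(a) Secant method has superlinear convergence with order φ = (1+√5)/2 ≈ 1.618.
    This means |e_{n+1}| ≈ C|e_n|^1.618.

(b) With |e_n| = 10^(-6) and C = 2.11:
    |e_{n+1}| ≈ 2.11 × (10^(-6))^1.618 = 2.11 × 10^(-9.71)

(a) ≈ 1.618 (golden ratio); (b) |e_{n+1}| ≈ 4.131e-10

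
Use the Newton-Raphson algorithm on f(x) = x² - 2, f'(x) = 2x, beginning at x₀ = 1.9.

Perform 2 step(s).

f(x) = x² - 2
f'(x) = 2x
x₀ = 1.9

Newton-Raphson formula: x_{n+1} = x_n - f(x_n)/f'(x_n)

Iteration 1:
  f(1.900000) = 1.610000
  f'(1.900000) = 3.800000
  x_1 = 1.900000 - 1.610000/3.800000 = 1.476316
Iteration 2:
  f(1.476316) = 0.179508
  f'(1.476316) = 2.952632
  x_2 = 1.476316 - 0.179508/2.952632 = 1.415520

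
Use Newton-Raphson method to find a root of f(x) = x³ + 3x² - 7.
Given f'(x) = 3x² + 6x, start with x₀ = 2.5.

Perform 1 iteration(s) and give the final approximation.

f(x) = x³ + 3x² - 7
f'(x) = 3x² + 6x
x₀ = 2.5

Newton-Raphson formula: x_{n+1} = x_n - f(x_n)/f'(x_n)

Iteration 1:
  f(2.500000) = 27.375000
  f'(2.500000) = 33.750000
  x_1 = 2.500000 - 27.375000/33.750000 = 1.688889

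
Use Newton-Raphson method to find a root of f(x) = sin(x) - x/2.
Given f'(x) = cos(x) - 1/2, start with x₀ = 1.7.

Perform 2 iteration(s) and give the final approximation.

f(x) = sin(x) - x/2
f'(x) = cos(x) - 1/2
x₀ = 1.7

Newton-Raphson formula: x_{n+1} = x_n - f(x_n)/f'(x_n)

Iteration 1:
  f(1.700000) = 0.141665
  f'(1.700000) = -0.628844
  x_1 = 1.700000 - 0.141665/(-0.628844) = 1.925278
Iteration 2:
  f(1.925278) = -0.024812
  f'(1.925278) = -0.847104
  x_2 = 1.925278 - (-0.024812)/(-0.847104) = 1.895987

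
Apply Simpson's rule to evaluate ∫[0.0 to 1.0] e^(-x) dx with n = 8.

f(x) = e^(-x)
a = 0.0, b = 1.0, n = 8
h = (b - a)/n = 0.125000

Simpson's rule: (h/3)[f(x₀) + 4f(x₁) + 2f(x₂) + ... + f(xₙ)]

x_0 = 0.0000, f(x_0) = 1.000000, coefficient = 1
x_1 = 0.1250, f(x_1) = 0.882497, coefficient = 4
x_2 = 0.2500, f(x_2) = 0.778801, coefficient = 2
x_3 = 0.3750, f(x_3) = 0.687289, coefficient = 4
x_4 = 0.5000, f(x_4) = 0.606531, coefficient = 2
x_5 = 0.6250, f(x_5) = 0.535261, coefficient = 4
x_6 = 0.7500, f(x_6) = 0.472367, coefficient = 2
x_7 = 0.8750, f(x_7) = 0.416862, coefficient = 4
x_8 = 1.0000, f(x_8) = 0.367879, coefficient = 1

I ≈ (0.125000/3) × 15.170914 = 0.632121
Exact value: 0.632121
Error: 0.000001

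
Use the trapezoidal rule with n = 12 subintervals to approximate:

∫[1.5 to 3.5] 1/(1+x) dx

f(x) = 1/(1+x)
a = 1.5, b = 3.5, n = 12
h = (b - a)/n = 0.166667

Trapezoidal rule: (h/2)[f(x₀) + 2f(x₁) + 2f(x₂) + ... + f(xₙ)]

x_0 = 1.5000, f(x_0) = 0.400000, coefficient = 1
x_1 = 1.6667, f(x_1) = 0.375000, coefficient = 2
x_2 = 1.8333, f(x_2) = 0.352941, coefficient = 2
x_3 = 2.0000, f(x_3) = 0.333333, coefficient = 2
x_4 = 2.1667, f(x_4) = 0.315789, coefficient = 2
x_5 = 2.3333, f(x_5) = 0.300000, coefficient = 2
x_6 = 2.5000, f(x_6) = 0.285714, coefficient = 2
x_7 = 2.6667, f(x_7) = 0.272727, coefficient = 2
x_8 = 2.8333, f(x_8) = 0.260870, coefficient = 2
x_9 = 3.0000, f(x_9) = 0.250000, coefficient = 2
x_10 = 3.1667, f(x_10) = 0.240000, coefficient = 2
x_11 = 3.3333, f(x_11) = 0.230769, coefficient = 2
x_12 = 3.5000, f(x_12) = 0.222222, coefficient = 1

I ≈ (0.166667/2) × 7.056511 = 0.588043
Exact value: 0.587787
Error: 0.000256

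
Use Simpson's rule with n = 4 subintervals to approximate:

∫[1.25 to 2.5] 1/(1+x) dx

f(x) = 1/(1+x)
a = 1.25, b = 2.5, n = 4
h = (b - a)/n = 0.312500

Simpson's rule: (h/3)[f(x₀) + 4f(x₁) + 2f(x₂) + ... + f(xₙ)]

x_0 = 1.2500, f(x_0) = 0.444444, coefficient = 1
x_1 = 1.5625, f(x_1) = 0.390244, coefficient = 4
x_2 = 1.8750, f(x_2) = 0.347826, coefficient = 2
x_3 = 2.1875, f(x_3) = 0.313725, coefficient = 4
x_4 = 2.5000, f(x_4) = 0.285714, coefficient = 1

I ≈ (0.312500/3) × 4.241688 = 0.441843
Exact value: 0.441833
Error: 0.000010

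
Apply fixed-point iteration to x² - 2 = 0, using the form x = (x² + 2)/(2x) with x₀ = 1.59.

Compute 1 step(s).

Equation: x² - 2 = 0
Fixed-point form: x = (x² + 2)/(2x)
x₀ = 1.59

x_1 = g(1.590000) = 1.423931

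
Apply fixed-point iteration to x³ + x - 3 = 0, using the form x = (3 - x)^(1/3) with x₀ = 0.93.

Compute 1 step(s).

Equation: x³ + x - 3 = 0
Fixed-point form: x = (3 - x)^(1/3)
x₀ = 0.93

x_1 = g(0.930000) = 1.274452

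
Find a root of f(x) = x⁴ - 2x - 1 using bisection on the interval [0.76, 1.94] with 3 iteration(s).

f(x) = x⁴ - 2x - 1
Initial interval: [0.76, 1.94]

Iteration 1:
  c_1 = (0.760000 + 1.940000)/2 = 1.350000
  f(c_1) = f(1.350000) = -0.378494
  f(a) × f(c) ≥ 0, new interval: [1.350000, 1.940000]
Iteration 2:
  c_2 = (1.350000 + 1.940000)/2 = 1.645000
  f(c_2) = f(1.645000) = 3.032571
  f(a) × f(c) < 0, new interval: [1.350000, 1.645000]
Iteration 3:
  c_3 = (1.350000 + 1.645000)/2 = 1.497500
  f(c_3) = f(1.497500) = 1.033834
  f(a) × f(c) < 0, new interval: [1.350000, 1.497500]

After 3 iteration(s), the approximation is c_3 = 1.497500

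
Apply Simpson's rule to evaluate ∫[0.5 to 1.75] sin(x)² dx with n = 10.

f(x) = sin(x)²
a = 0.5, b = 1.75, n = 10
h = (b - a)/n = 0.125000

Simpson's rule: (h/3)[f(x₀) + 4f(x₁) + 2f(x₂) + ... + f(xₙ)]

x_0 = 0.5000, f(x_0) = 0.229849, coefficient = 1
x_1 = 0.6250, f(x_1) = 0.342339, coefficient = 4
x_2 = 0.7500, f(x_2) = 0.464631, coefficient = 2
x_3 = 0.8750, f(x_3) = 0.589123, coefficient = 4
x_4 = 1.0000, f(x_4) = 0.708073, coefficient = 2
x_5 = 1.1250, f(x_5) = 0.814087, coefficient = 4
x_6 = 1.2500, f(x_6) = 0.900572, coefficient = 2
x_7 = 1.3750, f(x_7) = 0.962151, coefficient = 4
x_8 = 1.5000, f(x_8) = 0.994996, coefficient = 2
x_9 = 1.6250, f(x_9) = 0.997065, coefficient = 4
x_10 = 1.7500, f(x_10) = 0.968228, coefficient = 1

I ≈ (0.125000/3) × 22.153682 = 0.923070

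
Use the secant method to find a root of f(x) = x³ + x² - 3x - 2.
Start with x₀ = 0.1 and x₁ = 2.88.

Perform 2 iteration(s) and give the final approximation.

f(x) = x³ + x² - 3x - 2
x₀ = 0.1, x₁ = 2.88

Secant formula: x_{n+1} = x_n - f(x_n)(x_n - x_{n-1})/(f(x_n) - f(x_{n-1}))

Iteration 1:
  f(0.100000) = -2.289000
  f(2.880000) = 21.542272
  x_2 = 2.880000 - 21.542272×(2.880000 - 0.100000)/(21.542272 - (-2.289000))
       = 0.367020
Iteration 2:
  f(2.880000) = 21.542272
  f(0.367020) = -2.916917
  x_3 = 0.367020 - (-2.916917)×(0.367020 - 2.880000)/(-2.916917 - 21.542272)
       = 0.666709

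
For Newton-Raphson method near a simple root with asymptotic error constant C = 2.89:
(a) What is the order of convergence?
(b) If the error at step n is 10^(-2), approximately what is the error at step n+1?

(a) Newton-Raphson has quadratic (order 2) convergence near simple roots.
    This means |e_{n+1}| ≈ C|e_n|².

(b) With |e_n| = 10^(-2) and C = 2.89:
    |e_{n+1}| ≈ 2.89 × (10^(-2))² = 2.89 × 10^(-4)

(a) 2 (quadratic); (b) |e_{n+1}| ≈ 2.890e-04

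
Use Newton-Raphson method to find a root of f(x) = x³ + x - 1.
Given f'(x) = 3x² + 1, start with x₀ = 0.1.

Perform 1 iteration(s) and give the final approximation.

f(x) = x³ + x - 1
f'(x) = 3x² + 1
x₀ = 0.1

Newton-Raphson formula: x_{n+1} = x_n - f(x_n)/f'(x_n)

Iteration 1:
  f(0.100000) = -0.899000
  f'(0.100000) = 1.030000
  x_1 = 0.100000 - (-0.899000)/1.030000 = 0.972816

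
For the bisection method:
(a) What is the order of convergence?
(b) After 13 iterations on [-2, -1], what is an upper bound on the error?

(a) Bisection has linear (order 1) convergence; the error is halved each step.

(b) Error bound = (b-a)/2^n = (-1 - (-2))/2^{13}
    = 1/2^{13}

(a) 1 (linear); (b) error ≤ 1.22e-04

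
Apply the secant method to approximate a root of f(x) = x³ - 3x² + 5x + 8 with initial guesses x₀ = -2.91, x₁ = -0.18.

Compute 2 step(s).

f(x) = x³ - 3x² + 5x + 8
x₀ = -2.91, x₁ = -0.18

Secant formula: x_{n+1} = x_n - f(x_n)(x_n - x_{n-1})/(f(x_n) - f(x_{n-1}))

Iteration 1:
  f(-2.910000) = -56.596471
  f(-0.180000) = 6.996968
  x_2 = -0.180000 - 6.996968×(-0.180000 - (-2.910000))/(6.996968 - (-56.596471))
       = -0.480373
Iteration 2:
  f(-0.180000) = 6.996968
  f(-0.480373) = 4.795014
  x_3 = -0.480373 - 4.795014×(-0.480373 - (-0.180000))/(4.795014 - 6.996968)
       = -1.134469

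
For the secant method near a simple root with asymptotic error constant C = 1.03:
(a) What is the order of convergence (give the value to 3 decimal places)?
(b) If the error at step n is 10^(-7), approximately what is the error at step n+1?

(a) Secant method has superlinear convergence with order φ = (1+√5)/2 ≈ 1.618.
    This means |e_{n+1}| ≈ C|e_n|^1.618.

(b) With |e_n| = 10^(-7) and C = 1.03:
    |e_{n+1}| ≈ 1.03 × (10^(-7))^1.618 = 1.03 × 10^(-11.33)

(a) ≈ 1.618 (golden ratio); (b) |e_{n+1}| ≈ 4.860e-12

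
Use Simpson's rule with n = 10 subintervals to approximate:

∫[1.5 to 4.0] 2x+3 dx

f(x) = 2x+3
a = 1.5, b = 4.0, n = 10
h = (b - a)/n = 0.250000

Simpson's rule: (h/3)[f(x₀) + 4f(x₁) + 2f(x₂) + ... + f(xₙ)]

x_0 = 1.5000, f(x_0) = 6.000000, coefficient = 1
x_1 = 1.7500, f(x_1) = 6.500000, coefficient = 4
x_2 = 2.0000, f(x_2) = 7.000000, coefficient = 2
x_3 = 2.2500, f(x_3) = 7.500000, coefficient = 4
x_4 = 2.5000, f(x_4) = 8.000000, coefficient = 2
x_5 = 2.7500, f(x_5) = 8.500000, coefficient = 4
x_6 = 3.0000, f(x_6) = 9.000000, coefficient = 2
x_7 = 3.2500, f(x_7) = 9.500000, coefficient = 4
x_8 = 3.5000, f(x_8) = 10.000000, coefficient = 2
x_9 = 3.7500, f(x_9) = 10.500000, coefficient = 4
x_10 = 4.0000, f(x_10) = 11.000000, coefficient = 1

I ≈ (0.250000/3) × 255.000000 = 21.250000
Exact value: 21.250000
Error: 0.000000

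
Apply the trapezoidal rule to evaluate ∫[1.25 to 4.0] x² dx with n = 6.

f(x) = x²
a = 1.25, b = 4.0, n = 6
h = (b - a)/n = 0.458333

Trapezoidal rule: (h/2)[f(x₀) + 2f(x₁) + 2f(x₂) + ... + f(xₙ)]

x_0 = 1.2500, f(x_0) = 1.562500, coefficient = 1
x_1 = 1.7083, f(x_1) = 2.918403, coefficient = 2
x_2 = 2.1667, f(x_2) = 4.694444, coefficient = 2
x_3 = 2.6250, f(x_3) = 6.890625, coefficient = 2
x_4 = 3.0833, f(x_4) = 9.506944, coefficient = 2
x_5 = 3.5417, f(x_5) = 12.543403, coefficient = 2
x_6 = 4.0000, f(x_6) = 16.000000, coefficient = 1

I ≈ (0.458333/2) × 90.670139 = 20.778573
Exact value: 20.682292
Error: 0.096282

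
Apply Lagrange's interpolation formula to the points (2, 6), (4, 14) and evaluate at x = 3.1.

Lagrange interpolation formula:
P(x) = Σ yᵢ × Lᵢ(x)
where Lᵢ(x) = Π_{j≠i} (x - xⱼ)/(xᵢ - xⱼ)

L_0(3.1) = (3.1 - 4)/(2 - 4) = 0.450000
L_1(3.1) = (3.1 - 2)/(4 - 2) = 0.550000

P(3.1) = 6×L_0(3.1) + 14×L_1(3.1)
P(3.1) = 10.400000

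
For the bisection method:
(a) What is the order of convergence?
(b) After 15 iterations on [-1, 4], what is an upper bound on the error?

(a) Bisection has linear (order 1) convergence; the error is halved each step.

(b) Error bound = (b-a)/2^n = (4 - (-1))/2^{15}
    = 5/2^{15}

(a) 1 (linear); (b) error ≤ 1.53e-04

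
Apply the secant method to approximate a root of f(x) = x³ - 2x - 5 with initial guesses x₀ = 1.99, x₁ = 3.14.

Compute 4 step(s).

f(x) = x³ - 2x - 5
x₀ = 1.99, x₁ = 3.14

Secant formula: x_{n+1} = x_n - f(x_n)(x_n - x_{n-1})/(f(x_n) - f(x_{n-1}))

Iteration 1:
  f(1.990000) = -1.099401
  f(3.140000) = 19.679144
  x_2 = 3.140000 - 19.679144×(3.140000 - 1.990000)/(19.679144 - (-1.099401))
       = 2.050847
Iteration 2:
  f(3.140000) = 19.679144
  f(2.050847) = -0.475887
  x_3 = 2.050847 - (-0.475887)×(2.050847 - 3.140000)/(-0.475887 - 19.679144)
       = 2.076563
Iteration 3:
  f(2.050847) = -0.475887
  f(2.076563) = -0.198747
  x_4 = 2.076563 - (-0.198747)×(2.076563 - 2.050847)/(-0.198747 - (-0.475887))
       = 2.095005
Iteration 4:
  f(2.076563) = -0.198747
  f(2.095005) = 0.005067
  x_5 = 2.095005 - 0.005067×(2.095005 - 2.076563)/(0.005067 - (-0.198747))
       = 2.094547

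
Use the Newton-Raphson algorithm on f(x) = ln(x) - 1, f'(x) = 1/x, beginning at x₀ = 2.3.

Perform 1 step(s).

f(x) = ln(x) - 1
f'(x) = 1/x
x₀ = 2.3

Newton-Raphson formula: x_{n+1} = x_n - f(x_n)/f'(x_n)

Iteration 1:
  f(2.300000) = -0.167091
  f'(2.300000) = 0.434783
  x_1 = 2.300000 - (-0.167091)/0.434783 = 2.684309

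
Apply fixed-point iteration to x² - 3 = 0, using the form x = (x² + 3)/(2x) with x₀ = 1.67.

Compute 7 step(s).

Equation: x² - 3 = 0
Fixed-point form: x = (x² + 3)/(2x)
x₀ = 1.67

x_1 = g(1.670000) = 1.733204
x_2 = g(1.733204) = 1.732051
x_3 = g(1.732051) = 1.732051
x_4 = g(1.732051) = 1.732051
x_5 = g(1.732051) = 1.732051
x_6 = g(1.732051) = 1.732051
x_7 = g(1.732051) = 1.732051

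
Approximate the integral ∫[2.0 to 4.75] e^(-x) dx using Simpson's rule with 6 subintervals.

f(x) = e^(-x)
a = 2.0, b = 4.75, n = 6
h = (b - a)/n = 0.458333

Simpson's rule: (h/3)[f(x₀) + 4f(x₁) + 2f(x₂) + ... + f(xₙ)]

x_0 = 2.0000, f(x_0) = 0.135335, coefficient = 1
x_1 = 2.4583, f(x_1) = 0.085577, coefficient = 4
x_2 = 2.9167, f(x_2) = 0.054114, coefficient = 2
x_3 = 3.3750, f(x_3) = 0.034218, coefficient = 4
x_4 = 3.8333, f(x_4) = 0.021637, coefficient = 2
x_5 = 4.2917, f(x_5) = 0.013682, coefficient = 4
x_6 = 4.7500, f(x_6) = 0.008652, coefficient = 1

I ≈ (0.458333/3) × 0.829400 = 0.126714
Exact value: 0.126684
Error: 0.000030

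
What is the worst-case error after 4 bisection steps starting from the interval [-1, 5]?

Bisection error bound: |error| ≤ (b-a)/2^n
|error| ≤ (5 - (-1))/2^4 = 6/2^4
|error| ≤ 0.3750000000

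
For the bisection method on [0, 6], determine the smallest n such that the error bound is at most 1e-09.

We need (b-a)/2^n ≤ 1e-09
(6 - 0)/2^n ≤ 1e-09
6/2^n ≤ 1e-09
2^n ≥ 6000000000
n ≥ log₂(6000000000) = 32.48
n ≥ 33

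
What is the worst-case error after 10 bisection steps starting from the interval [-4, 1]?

Bisection error bound: |error| ≤ (b-a)/2^n
|error| ≤ (1 - (-4))/2^10 = 5/2^10
|error| ≤ 0.0048828125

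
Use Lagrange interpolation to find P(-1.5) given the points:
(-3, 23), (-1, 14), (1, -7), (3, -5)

Lagrange interpolation formula:
P(x) = Σ yᵢ × Lᵢ(x)
where Lᵢ(x) = Π_{j≠i} (x - xⱼ)/(xᵢ - xⱼ)

L_0(-1.5) = (-1.5 - (-1))/(-3 - (-1)) × (-1.5 - 1)/(-3 - 1) × (-1.5 - 3)/(-3 - 3) = 0.117188
L_1(-1.5) = (-1.5 - (-3))/(-1 - (-3)) × (-1.5 - 1)/(-1 - 1) × (-1.5 - 3)/(-1 - 3) = 1.054688
L_2(-1.5) = (-1.5 - (-3))/(1 - (-3)) × (-1.5 - (-1))/(1 - (-1)) × (-1.5 - 3)/(1 - 3) = -0.210938
L_3(-1.5) = (-1.5 - (-3))/(3 - (-3)) × (-1.5 - (-1))/(3 - (-1)) × (-1.5 - 1)/(3 - 1) = 0.039062

P(-1.5) = 23×L_0(-1.5) + 14×L_1(-1.5) + (-7)×L_2(-1.5) + (-5)×L_3(-1.5)
P(-1.5) = 18.742188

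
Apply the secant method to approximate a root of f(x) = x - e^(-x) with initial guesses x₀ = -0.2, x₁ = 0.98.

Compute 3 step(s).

f(x) = x - e^(-x)
x₀ = -0.2, x₁ = 0.98

Secant formula: x_{n+1} = x_n - f(x_n)(x_n - x_{n-1})/(f(x_n) - f(x_{n-1}))

Iteration 1:
  f(-0.200000) = -1.421403
  f(0.980000) = 0.604689
  x_2 = 0.980000 - 0.604689×(0.980000 - (-0.200000))/(0.604689 - (-1.421403))
       = 0.627828
Iteration 2:
  f(0.980000) = 0.604689
  f(0.627828) = 0.094078
  x_3 = 0.627828 - 0.094078×(0.627828 - 0.980000)/(0.094078 - 0.604689)
       = 0.562942
Iteration 3:
  f(0.627828) = 0.094078
  f(0.562942) = -0.006590
  x_4 = 0.562942 - (-0.006590)×(0.562942 - 0.627828)/(-0.006590 - 0.094078)
       = 0.567189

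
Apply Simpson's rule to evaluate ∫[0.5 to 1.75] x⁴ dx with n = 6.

f(x) = x⁴
a = 0.5, b = 1.75, n = 6
h = (b - a)/n = 0.208333

Simpson's rule: (h/3)[f(x₀) + 4f(x₁) + 2f(x₂) + ... + f(xₙ)]

x_0 = 0.5000, f(x_0) = 0.062500, coefficient = 1
x_1 = 0.7083, f(x_1) = 0.251739, coefficient = 4
x_2 = 0.9167, f(x_2) = 0.706067, coefficient = 2
x_3 = 1.1250, f(x_3) = 1.601807, coefficient = 4
x_4 = 1.3333, f(x_4) = 3.160494, coefficient = 2
x_5 = 1.5417, f(x_5) = 5.648875, coefficient = 4
x_6 = 1.7500, f(x_6) = 9.378906, coefficient = 1

I ≈ (0.208333/3) × 47.184209 = 3.276681
Exact value: 3.276367
Error: 0.000314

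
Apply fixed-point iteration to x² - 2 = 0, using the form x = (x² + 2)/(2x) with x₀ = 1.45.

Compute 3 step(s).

Equation: x² - 2 = 0
Fixed-point form: x = (x² + 2)/(2x)
x₀ = 1.45

x_1 = g(1.450000) = 1.414655
x_2 = g(1.414655) = 1.414214
x_3 = g(1.414214) = 1.414214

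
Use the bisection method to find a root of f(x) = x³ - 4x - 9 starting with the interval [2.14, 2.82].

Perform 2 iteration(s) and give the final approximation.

f(x) = x³ - 4x - 9
Initial interval: [2.14, 2.82]

Iteration 1:
  c_1 = (2.140000 + 2.820000)/2 = 2.480000
  f(c_1) = f(2.480000) = -3.667008
  f(a) × f(c) ≥ 0, new interval: [2.480000, 2.820000]
Iteration 2:
  c_2 = (2.480000 + 2.820000)/2 = 2.650000
  f(c_2) = f(2.650000) = -0.990375
  f(a) × f(c) ≥ 0, new interval: [2.650000, 2.820000]

After 2 iteration(s), the approximation is c_2 = 2.650000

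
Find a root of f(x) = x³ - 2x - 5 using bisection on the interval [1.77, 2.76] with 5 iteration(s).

f(x) = x³ - 2x - 5
Initial interval: [1.77, 2.76]

Iteration 1:
  c_1 = (1.770000 + 2.760000)/2 = 2.265000
  f(c_1) = f(2.265000) = 2.089960
  f(a) × f(c) < 0, new interval: [1.770000, 2.265000]
Iteration 2:
  c_2 = (1.770000 + 2.265000)/2 = 2.017500
  f(c_2) = f(2.017500) = -0.823157
  f(a) × f(c) ≥ 0, new interval: [2.017500, 2.265000]
Iteration 3:
  c_3 = (2.017500 + 2.265000)/2 = 2.141250
  f(c_3) = f(2.141250) = 0.535028
  f(a) × f(c) < 0, new interval: [2.017500, 2.141250]
Iteration 4:
  c_4 = (2.017500 + 2.141250)/2 = 2.079375
  f(c_4) = f(2.079375) = -0.167948
  f(a) × f(c) ≥ 0, new interval: [2.079375, 2.141250]
Iteration 5:
  c_5 = (2.079375 + 2.141250)/2 = 2.110313
  f(c_5) = f(2.110313) = 0.177480
  f(a) × f(c) < 0, new interval: [2.079375, 2.110313]

After 5 iteration(s), the approximation is c_5 = 2.110313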